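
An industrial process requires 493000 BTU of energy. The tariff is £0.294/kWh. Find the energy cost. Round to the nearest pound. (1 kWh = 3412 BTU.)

493000 BTU × (0.00029308 kWh/BTU) = 144.5 kWh
Cost = 144.5 kWh × £0.294/kWh = £42.48 ≈ £42

£42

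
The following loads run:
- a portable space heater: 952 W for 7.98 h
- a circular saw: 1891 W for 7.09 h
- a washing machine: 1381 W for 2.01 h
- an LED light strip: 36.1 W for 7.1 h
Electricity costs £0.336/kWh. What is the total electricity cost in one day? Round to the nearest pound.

£8

portable space heater: 952 W × 7.98 h = 7,597 Wh = 7.597 kWh
circular saw: 1891 W × 7.09 h = 13,407 Wh = 13.41 kWh
washing machine: 1381 W × 2.01 h = 2,776 Wh = 2.776 kWh
LED light strip: 36.1 W × 7.1 h = 256 Wh = 0.2563 kWh
Total energy = 7.597 + 13.41 + 2.776 + 0.2563 = 24.04 kWh
Cost = 24.04 kWh × £0.336 = £8.08 ≈ £8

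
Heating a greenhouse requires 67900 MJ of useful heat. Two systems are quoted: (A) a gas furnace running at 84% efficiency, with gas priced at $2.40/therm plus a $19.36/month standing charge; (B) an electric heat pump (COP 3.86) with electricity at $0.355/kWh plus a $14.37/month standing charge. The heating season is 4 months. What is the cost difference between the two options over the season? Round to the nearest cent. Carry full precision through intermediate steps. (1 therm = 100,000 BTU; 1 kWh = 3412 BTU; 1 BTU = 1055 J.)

Heat load = 67900 MJ = 67,900,000,000 J / 1055 = 64,360,190 BTU
Gas: input = 64,360,190 / 0.84 = 76,619,273 BTU = 766.2 therm → 766.2 × $2.40 = $1,838.86; + 4 × $19.36 standing = $1,916.30
Heat pump: 64,360,190 BTU / 3412 = 18,860 kWh heat; / 3.86 = 4,887 kWh in → × $0.355 = $1,734.80; + 4 × $14.37 standing = $1,792.28
Difference = |$1,916.30 − $1,792.28| = $124.02

$124.02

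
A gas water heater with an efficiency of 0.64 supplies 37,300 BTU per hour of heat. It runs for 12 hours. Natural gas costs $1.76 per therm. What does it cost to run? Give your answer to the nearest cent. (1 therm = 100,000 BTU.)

Heat delivered = 37,300 BTU/h × 12 h = 447,600 BTU
Gas input = 447,600 / 0.64 = 699,375 BTU
= 699,375 / 100,000 = 6.994 therm
Cost = 6.994 × $1.76/therm = $12.31

$12.31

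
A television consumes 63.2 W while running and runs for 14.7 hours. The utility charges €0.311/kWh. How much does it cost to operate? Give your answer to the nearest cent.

Energy = 63.2 W × 14.7 h = 929 Wh = 0.929 kWh
Cost = 0.929 kWh × €0.311/kWh = €0.29

€0.29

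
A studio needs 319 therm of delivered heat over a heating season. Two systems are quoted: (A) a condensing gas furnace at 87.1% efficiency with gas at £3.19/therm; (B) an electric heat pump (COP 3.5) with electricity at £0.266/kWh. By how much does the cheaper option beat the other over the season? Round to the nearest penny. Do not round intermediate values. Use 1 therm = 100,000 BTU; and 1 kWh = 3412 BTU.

£457.77

Heat load = 319 therm × 100,000 = 31,900,000 BTU
Gas: input = 31,900,000 / 0.871 = 36,624,569 BTU = 366.2 therm → 366.2 × £3.19 = £1,168.32
Heat pump: 31,900,000 BTU / 3412 = 9,349 kWh heat; / 3.5 = 2,671 kWh in → × £0.266 = £710.55
Difference = |£1,168.32 − £710.55| = £457.77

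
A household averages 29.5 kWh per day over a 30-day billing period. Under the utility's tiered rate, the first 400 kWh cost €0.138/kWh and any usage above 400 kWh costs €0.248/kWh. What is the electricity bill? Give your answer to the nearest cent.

Usage = 29.5 kWh/day × 30 days = 885 kWh
First 400 kWh × €0.138 = €55.20
Remaining 485 kWh × €0.248 = €120.28
Total = €175.48

€175.48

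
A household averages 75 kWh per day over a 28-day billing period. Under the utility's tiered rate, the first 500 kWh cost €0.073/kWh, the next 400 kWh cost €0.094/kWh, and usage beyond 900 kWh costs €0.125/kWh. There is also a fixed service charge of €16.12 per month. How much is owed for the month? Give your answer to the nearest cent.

Usage = 75 kWh/day × 28 days = 2100 kWh
First 500 kWh × €0.073 = €36.50
Next 400 kWh × €0.094 = €37.60
Remaining 1200 kWh × €0.125 = €150.00
Energy charge = €224.10; + service €16.12 = €240.22

€240.22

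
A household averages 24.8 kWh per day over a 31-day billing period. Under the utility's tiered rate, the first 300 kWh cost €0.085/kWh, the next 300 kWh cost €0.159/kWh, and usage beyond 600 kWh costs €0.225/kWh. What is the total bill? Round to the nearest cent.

€111.18

Usage = 24.8 kWh/day × 31 days = 768.8 kWh
First 300 kWh × €0.085 = €25.50
Next 300 kWh × €0.159 = €47.70
Remaining 168.8 kWh × €0.225 = €37.98
Total = €111.18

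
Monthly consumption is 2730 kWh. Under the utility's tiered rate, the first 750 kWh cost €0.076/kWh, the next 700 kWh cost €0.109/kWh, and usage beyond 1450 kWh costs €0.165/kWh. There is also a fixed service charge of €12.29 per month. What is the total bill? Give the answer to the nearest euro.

€357

First 750 kWh × €0.076 = €57.00
Next 700 kWh × €0.109 = €76.30
Remaining 1280 kWh × €0.165 = €211.20
Energy charge = €344.50; + service €12.29 = €356.79 ≈ €357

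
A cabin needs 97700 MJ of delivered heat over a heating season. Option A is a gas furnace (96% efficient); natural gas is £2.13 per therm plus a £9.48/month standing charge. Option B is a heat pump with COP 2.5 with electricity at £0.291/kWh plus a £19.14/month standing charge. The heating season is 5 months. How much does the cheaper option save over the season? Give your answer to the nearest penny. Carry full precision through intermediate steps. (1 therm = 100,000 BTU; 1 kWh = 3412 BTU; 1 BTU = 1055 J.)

Heat load = 97700 MJ = 97,700,000,000 J / 1055 = 92,606,635 BTU
Gas: input = 92,606,635 / 0.96 = 96,465,245 BTU = 964.7 therm → 964.7 × £2.13 = £2,054.71; + 5 × £9.48 standing = £2,102.11
Heat pump: 92,606,635 BTU / 3412 = 27,140 kWh heat; / 2.5 = 10,860 kWh in → × £0.291 = £3,159.27; + 5 × £19.14 standing = £3,254.97
Difference = |£2,102.11 − £3,254.97| = £1,152.86

£1152.86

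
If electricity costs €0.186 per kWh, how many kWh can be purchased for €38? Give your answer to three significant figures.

204 kWh

€38 / €0.186 per kWh = 204.3 kWh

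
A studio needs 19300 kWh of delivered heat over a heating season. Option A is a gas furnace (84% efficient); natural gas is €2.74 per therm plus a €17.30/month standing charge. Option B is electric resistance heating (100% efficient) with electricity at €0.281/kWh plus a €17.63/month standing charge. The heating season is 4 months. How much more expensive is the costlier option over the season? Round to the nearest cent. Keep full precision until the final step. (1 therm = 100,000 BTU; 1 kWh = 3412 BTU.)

Heat load = 19300 kWh × 3412 = 65,851,600 BTU
Gas: input = 65,851,600 / 0.84 = 78,394,762 BTU = 783.9 therm → 783.9 × €2.74 = €2,148.02; + 4 × €17.30 standing = €2,217.22
Electric: 65,851,600 BTU / 3412 = 19,300 kWh → × €0.281 = €5,423.30; + 4 × €17.63 standing = €5,493.82
Difference = |€2,217.22 − €5,493.82| = €3,276.60

€3276.60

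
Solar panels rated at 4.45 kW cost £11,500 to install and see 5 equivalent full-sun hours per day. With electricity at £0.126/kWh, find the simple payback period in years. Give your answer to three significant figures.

11.2 years

Daily generation = 4.45 kW × 5 h = 22.25 kWh
Annual generation = 22.25 × 365 = 8121.2 kWh
Annual savings = 8121.2 × £0.126 = £1,023.28
Payback = £11,500 / £1,023.28 = 11.2 years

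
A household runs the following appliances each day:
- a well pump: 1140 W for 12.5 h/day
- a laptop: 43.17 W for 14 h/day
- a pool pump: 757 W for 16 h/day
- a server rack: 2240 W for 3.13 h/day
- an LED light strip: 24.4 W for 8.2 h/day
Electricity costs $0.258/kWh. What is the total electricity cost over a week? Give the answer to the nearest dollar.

$62

well pump: 1140 W × 12.5 h × 7 d = 99,750 Wh = 99.75 kWh
laptop: 43.17 W × 14 h × 7 d = 4,231 Wh = 4.231 kWh
pool pump: 757 W × 16 h × 7 d = 84,784 Wh = 84.78 kWh
server rack: 2240 W × 3.13 h × 7 d = 49,078 Wh = 49.08 kWh
LED light strip: 24.4 W × 8.2 h × 7 d = 1,401 Wh = 1.401 kWh
Total energy = 99.75 + 4.231 + 84.78 + 49.08 + 1.401 = 239.2 kWh
Cost = 239.2 kWh × $0.258 = $61.72 ≈ $62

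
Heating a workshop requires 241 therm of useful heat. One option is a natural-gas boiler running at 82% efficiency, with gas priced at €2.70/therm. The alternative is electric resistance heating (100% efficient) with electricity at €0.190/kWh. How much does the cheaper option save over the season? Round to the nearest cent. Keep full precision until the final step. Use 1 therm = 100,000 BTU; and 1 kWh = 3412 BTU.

€548.49

Heat load = 241 therm × 100,000 = 24,100,000 BTU
Gas: input = 24,100,000 / 0.82 = 29,390,244 BTU = 293.9 therm → 293.9 × €2.70 = €793.54
Electric: 24,100,000 BTU / 3412 = 7,063 kWh → × €0.190 = €1,342.03
Difference = |€793.54 − €1,342.03| = €548.49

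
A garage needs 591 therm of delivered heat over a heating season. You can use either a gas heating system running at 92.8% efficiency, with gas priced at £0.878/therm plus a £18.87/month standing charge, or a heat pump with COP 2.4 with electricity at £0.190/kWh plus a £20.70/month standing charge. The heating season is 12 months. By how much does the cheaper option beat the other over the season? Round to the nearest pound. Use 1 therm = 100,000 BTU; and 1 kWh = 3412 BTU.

Heat load = 591 therm × 100,000 = 59,100,000 BTU
Gas: input = 59,100,000 / 0.928 = 63,685,345 BTU = 636.9 therm → 636.9 × £0.878 = £559.16; + 12 × £18.87 standing = £785.60
Heat pump: 59,100,000 BTU / 3412 = 17,320 kWh heat; / 2.4 = 7,217 kWh in → × £0.190 = £1,371.26; + 12 × £20.70 standing = £1,619.66
Difference = |£785.60 − £1,619.66| = £834.07 ≈ £834

£834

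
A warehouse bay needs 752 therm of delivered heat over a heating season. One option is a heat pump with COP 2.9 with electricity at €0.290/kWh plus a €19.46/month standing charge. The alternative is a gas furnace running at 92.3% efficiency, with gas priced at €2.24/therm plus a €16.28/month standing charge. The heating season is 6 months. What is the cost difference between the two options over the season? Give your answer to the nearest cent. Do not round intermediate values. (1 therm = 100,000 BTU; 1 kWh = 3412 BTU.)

€398.06

Heat load = 752 therm × 100,000 = 75,200,000 BTU
Gas: input = 75,200,000 / 0.923 = 81,473,456 BTU = 814.7 therm → 814.7 × €2.24 = €1,825.01; + 6 × €16.28 standing = €1,922.69
Heat pump: 75,200,000 BTU / 3412 = 22,040 kWh heat; / 2.9 = 7,600 kWh in → × €0.290 = €2,203.99; + 6 × €19.46 standing = €2,320.75
Difference = |€1,922.69 − €2,320.75| = €398.06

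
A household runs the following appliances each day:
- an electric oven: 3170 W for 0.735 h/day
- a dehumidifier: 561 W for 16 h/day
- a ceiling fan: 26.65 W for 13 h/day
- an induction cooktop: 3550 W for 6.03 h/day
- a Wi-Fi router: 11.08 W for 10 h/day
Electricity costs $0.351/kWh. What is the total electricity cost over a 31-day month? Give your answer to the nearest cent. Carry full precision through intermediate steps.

electric oven: 3170 W × 0.735 h × 31 d = 72,228 Wh = 72.23 kWh
dehumidifier: 561 W × 16 h × 31 d = 278,256 Wh = 278.3 kWh
ceiling fan: 26.65 W × 13 h × 31 d = 10,740 Wh = 10.74 kWh
induction cooktop: 3550 W × 6.03 h × 31 d = 663,602 Wh = 663.6 kWh
Wi-Fi router: 11.08 W × 10 h × 31 d = 3,435 Wh = 3.435 kWh
Total energy = 72.23 + 278.3 + 10.74 + 663.6 + 3.435 = 1,028 kWh
Cost = 1,028 kWh × $0.351 = $360.92

$360.92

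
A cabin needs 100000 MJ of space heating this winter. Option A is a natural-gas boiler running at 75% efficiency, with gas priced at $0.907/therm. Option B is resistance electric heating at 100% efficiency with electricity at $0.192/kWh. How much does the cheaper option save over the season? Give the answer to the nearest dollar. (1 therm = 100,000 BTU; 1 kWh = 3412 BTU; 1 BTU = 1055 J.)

Heat load = 100000 MJ = 100,000,000,000 J / 1055 = 94,786,730 BTU
Gas: input = 94,786,730 / 0.75 = 126,382,306 BTU = 1,264 therm → 1,264 × $0.907 = $1,146.29
Electric: 94,786,730 BTU / 3412 = 27,780 kWh → × $0.192 = $5,333.84
Difference = |$1,146.29 − $5,333.84| = $4,187.55 ≈ $4188

$4188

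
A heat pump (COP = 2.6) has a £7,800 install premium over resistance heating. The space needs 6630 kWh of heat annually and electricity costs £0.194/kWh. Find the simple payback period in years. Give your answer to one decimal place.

9.9 years

Resistance: 6630 kWh × £0.194 = £1,286.22/yr
Heat pump: 6630 / 2.6 = 2550 kWh in → × £0.194 = £494.70/yr
Annual savings = £791.52
Payback = £7,800 / £791.52 = 9.85 years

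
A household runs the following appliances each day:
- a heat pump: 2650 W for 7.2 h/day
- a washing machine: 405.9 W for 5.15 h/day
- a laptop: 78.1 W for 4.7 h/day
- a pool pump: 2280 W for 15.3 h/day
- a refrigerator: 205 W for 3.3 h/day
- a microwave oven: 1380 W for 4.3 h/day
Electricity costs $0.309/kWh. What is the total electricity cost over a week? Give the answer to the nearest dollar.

$136

heat pump: 2650 W × 7.2 h × 7 d = 133,560 Wh = 133.6 kWh
washing machine: 405.9 W × 5.15 h × 7 d = 14,633 Wh = 14.63 kWh
laptop: 78.1 W × 4.7 h × 7 d = 2,569 Wh = 2.569 kWh
pool pump: 2280 W × 15.3 h × 7 d = 244,188 Wh = 244.2 kWh
refrigerator: 205 W × 3.3 h × 7 d = 4,736 Wh = 4.736 kWh
microwave oven: 1380 W × 4.3 h × 7 d = 41,538 Wh = 41.54 kWh
Total energy = 133.6 + 14.63 + 2.569 + 244.2 + 4.736 + 41.54 = 441.2 kWh
Cost = 441.2 kWh × $0.309 = $136.34 ≈ $136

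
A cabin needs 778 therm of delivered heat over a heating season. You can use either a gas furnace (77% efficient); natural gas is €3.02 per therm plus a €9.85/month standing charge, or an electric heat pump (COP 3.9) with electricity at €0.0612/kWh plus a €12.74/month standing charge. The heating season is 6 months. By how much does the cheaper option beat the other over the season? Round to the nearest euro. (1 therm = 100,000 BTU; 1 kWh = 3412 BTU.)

Heat load = 778 therm × 100,000 = 77,800,000 BTU
Gas: input = 77,800,000 / 0.77 = 101,038,961 BTU = 1,010 therm → 1,010 × €3.02 = €3,051.38; + 6 × €9.85 standing = €3,110.48
Heat pump: 77,800,000 BTU / 3412 = 22,800 kWh heat; / 3.9 = 5,847 kWh in → × €0.0612 = €357.81; + 6 × €12.74 standing = €434.25
Difference = |€3,110.48 − €434.25| = €2,676.22 ≈ €2676

€2676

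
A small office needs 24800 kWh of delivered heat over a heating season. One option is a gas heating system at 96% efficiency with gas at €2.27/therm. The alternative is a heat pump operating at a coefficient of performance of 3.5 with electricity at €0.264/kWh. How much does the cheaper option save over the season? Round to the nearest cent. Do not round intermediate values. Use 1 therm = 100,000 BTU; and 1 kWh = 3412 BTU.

Heat load = 24800 kWh × 3412 = 84,617,600 BTU
Gas: input = 84,617,600 / 0.96 = 88,143,333 BTU = 881.4 therm → 881.4 × €2.27 = €2,000.85
Heat pump: 84,617,600 BTU / 3412 = 24,800 kWh heat; / 3.5 = 7,086 kWh in → × €0.264 = €1,870.63
Difference = |€2,000.85 − €1,870.63| = €130.23

€130.23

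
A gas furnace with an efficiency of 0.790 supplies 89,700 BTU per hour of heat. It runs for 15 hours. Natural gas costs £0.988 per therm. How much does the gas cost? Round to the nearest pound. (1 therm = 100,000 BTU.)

Heat delivered = 89,700 BTU/h × 15 h = 1,345,500 BTU
Gas input = 1,345,500 / 0.790 = 1,703,165 BTU
= 1,703,165 / 100,000 = 17.03 therm
Cost = 17.03 × £0.988/therm = £16.83 ≈ £17

£17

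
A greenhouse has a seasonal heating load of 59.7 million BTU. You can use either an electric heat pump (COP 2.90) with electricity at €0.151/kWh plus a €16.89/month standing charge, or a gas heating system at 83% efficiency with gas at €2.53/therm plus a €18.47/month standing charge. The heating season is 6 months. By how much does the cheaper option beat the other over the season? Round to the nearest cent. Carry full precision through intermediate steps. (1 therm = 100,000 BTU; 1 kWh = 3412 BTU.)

€918.20

Heat load = 59.7 × 10⁶ BTU = 59,700,000 BTU
Gas: input = 59,700,000 / 0.83 = 71,927,711 BTU = 719.3 therm → 719.3 × €2.53 = €1,819.77; + 6 × €18.47 standing = €1,930.59
Heat pump: 59,700,000 BTU / 3412 = 17,500 kWh heat; / 2.90 = 6,033 kWh in → × €0.151 = €911.05; + 6 × €16.89 standing = €1,012.39
Difference = |€1,930.59 − €1,012.39| = €918.20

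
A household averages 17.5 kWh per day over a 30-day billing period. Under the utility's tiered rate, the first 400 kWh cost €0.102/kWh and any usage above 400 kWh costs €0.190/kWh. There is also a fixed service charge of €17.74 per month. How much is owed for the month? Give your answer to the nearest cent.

Usage = 17.5 kWh/day × 30 days = 525 kWh
First 400 kWh × €0.102 = €40.80
Remaining 125 kWh × €0.190 = €23.75
Energy charge = €64.55; + service €17.74 = €82.29

€82.29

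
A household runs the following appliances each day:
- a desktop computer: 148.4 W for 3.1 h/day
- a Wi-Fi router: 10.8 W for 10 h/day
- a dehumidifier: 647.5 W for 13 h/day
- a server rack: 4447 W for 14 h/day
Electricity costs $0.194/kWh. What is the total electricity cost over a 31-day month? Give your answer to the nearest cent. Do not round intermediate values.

$428.46

desktop computer: 148.4 W × 3.1 h × 31 d = 14,261 Wh = 14.26 kWh
Wi-Fi router: 10.8 W × 10 h × 31 d = 3,348 Wh = 3.348 kWh
dehumidifier: 647.5 W × 13 h × 31 d = 260,942 Wh = 260.9 kWh
server rack: 4447 W × 14 h × 31 d = 1,929,998 Wh = 1,930 kWh
Total energy = 14.26 + 3.348 + 260.9 + 1,930 = 2,209 kWh
Cost = 2,209 kWh × $0.194 = $428.46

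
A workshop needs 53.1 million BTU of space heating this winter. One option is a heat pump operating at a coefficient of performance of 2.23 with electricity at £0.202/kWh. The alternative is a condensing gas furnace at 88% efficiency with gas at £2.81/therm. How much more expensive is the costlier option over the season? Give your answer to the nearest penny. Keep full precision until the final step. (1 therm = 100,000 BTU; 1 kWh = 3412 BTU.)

£285.86

Heat load = 53.1 × 10⁶ BTU = 53,100,000 BTU
Gas: input = 53,100,000 / 0.88 = 60,340,909 BTU = 603.4 therm → 603.4 × £2.81 = £1,695.58
Heat pump: 53,100,000 BTU / 3412 = 15,560 kWh heat; / 2.23 = 6,979 kWh in → × £0.202 = £1,409.72
Difference = |£1,695.58 − £1,409.72| = £285.86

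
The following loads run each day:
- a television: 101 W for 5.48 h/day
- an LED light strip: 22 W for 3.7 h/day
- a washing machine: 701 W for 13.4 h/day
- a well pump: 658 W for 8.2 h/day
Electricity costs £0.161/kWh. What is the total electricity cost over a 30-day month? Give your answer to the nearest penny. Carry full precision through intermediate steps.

£74.50

television: 101 W × 5.48 h × 30 d = 16,604 Wh = 16.6 kWh
LED light strip: 22 W × 3.7 h × 30 d = 2,442 Wh = 2.442 kWh
washing machine: 701 W × 13.4 h × 30 d = 281,802 Wh = 281.8 kWh
well pump: 658 W × 8.2 h × 30 d = 161,868 Wh = 161.9 kWh
Total energy = 16.6 + 2.442 + 281.8 + 161.9 = 462.7 kWh
Cost = 462.7 kWh × £0.161 = £74.50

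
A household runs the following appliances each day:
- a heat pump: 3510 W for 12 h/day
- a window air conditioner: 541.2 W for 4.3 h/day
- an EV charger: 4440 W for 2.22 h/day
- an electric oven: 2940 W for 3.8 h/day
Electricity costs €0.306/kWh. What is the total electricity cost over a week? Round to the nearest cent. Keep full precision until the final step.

heat pump: 3510 W × 12 h × 7 d = 294,840 Wh = 294.8 kWh
window air conditioner: 541.2 W × 4.3 h × 7 d = 16,290 Wh = 16.29 kWh
EV charger: 4440 W × 2.22 h × 7 d = 68,998 Wh = 69 kWh
electric oven: 2940 W × 3.8 h × 7 d = 78,204 Wh = 78.2 kWh
Total energy = 294.8 + 16.29 + 69 + 78.2 = 458.3 kWh
Cost = 458.3 kWh × €0.306 = €140.25

€140.25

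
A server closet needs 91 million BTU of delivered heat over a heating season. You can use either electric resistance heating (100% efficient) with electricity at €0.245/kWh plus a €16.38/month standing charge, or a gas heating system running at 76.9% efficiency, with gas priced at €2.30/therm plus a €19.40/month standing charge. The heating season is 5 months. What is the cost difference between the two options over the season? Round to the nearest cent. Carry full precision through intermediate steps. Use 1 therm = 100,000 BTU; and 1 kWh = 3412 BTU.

Heat load = 91 × 10⁶ BTU = 91,000,000 BTU
Gas: input = 91,000,000 / 0.769 = 118,335,501 BTU = 1,183 therm → 1,183 × €2.30 = €2,721.72; + 5 × €19.40 standing = €2,818.72
Electric: 91,000,000 BTU / 3412 = 26,670 kWh → × €0.245 = €6,534.29; + 5 × €16.38 standing = €6,616.19
Difference = |€2,818.72 − €6,616.19| = €3,797.47

€3797.47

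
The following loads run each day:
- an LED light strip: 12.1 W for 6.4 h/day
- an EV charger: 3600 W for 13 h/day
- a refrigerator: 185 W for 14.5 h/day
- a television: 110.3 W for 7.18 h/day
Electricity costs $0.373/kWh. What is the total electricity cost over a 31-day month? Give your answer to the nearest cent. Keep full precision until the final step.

LED light strip: 12.1 W × 6.4 h × 31 d = 2,401 Wh = 2.401 kWh
EV charger: 3600 W × 13 h × 31 d = 1,450,800 Wh = 1,451 kWh
refrigerator: 185 W × 14.5 h × 31 d = 83,158 Wh = 83.16 kWh
television: 110.3 W × 7.18 h × 31 d = 24,551 Wh = 24.55 kWh
Total energy = 2.401 + 1,451 + 83.16 + 24.55 = 1,561 kWh
Cost = 1,561 kWh × $0.373 = $582.22

$582.22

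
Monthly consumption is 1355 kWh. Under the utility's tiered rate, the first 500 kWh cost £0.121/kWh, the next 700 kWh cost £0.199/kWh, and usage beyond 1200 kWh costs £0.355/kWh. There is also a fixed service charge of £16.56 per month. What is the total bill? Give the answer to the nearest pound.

£271

First 500 kWh × £0.121 = £60.50
Next 700 kWh × £0.199 = £139.30
Remaining 155 kWh × £0.355 = £55.02
Energy charge = £254.83; + service £16.56 = £271.38 ≈ £271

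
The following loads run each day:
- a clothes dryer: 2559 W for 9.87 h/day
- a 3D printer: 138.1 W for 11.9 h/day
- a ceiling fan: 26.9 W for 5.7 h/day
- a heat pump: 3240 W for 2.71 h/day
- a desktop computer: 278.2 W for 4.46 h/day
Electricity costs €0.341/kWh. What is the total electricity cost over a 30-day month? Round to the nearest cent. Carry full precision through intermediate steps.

€379.28

clothes dryer: 2559 W × 9.87 h × 30 d = 757,720 Wh = 757.7 kWh
3D printer: 138.1 W × 11.9 h × 30 d = 49,302 Wh = 49.3 kWh
ceiling fan: 26.9 W × 5.7 h × 30 d = 4,600 Wh = 4.6 kWh
heat pump: 3240 W × 2.71 h × 30 d = 263,412 Wh = 263.4 kWh
desktop computer: 278.2 W × 4.46 h × 30 d = 37,223 Wh = 37.22 kWh
Total energy = 757.7 + 49.3 + 4.6 + 263.4 + 37.22 = 1,112 kWh
Cost = 1,112 kWh × €0.341 = €379.28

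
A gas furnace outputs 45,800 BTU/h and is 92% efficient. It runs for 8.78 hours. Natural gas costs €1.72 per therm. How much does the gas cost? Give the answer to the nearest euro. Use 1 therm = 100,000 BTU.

€8

Heat delivered = 45,800 BTU/h × 8.78 h = 402,124 BTU
Gas input = 402,124 / 0.92 = 437,091 BTU
= 437,091 / 100,000 = 4.371 therm
Cost = 4.371 × €1.72/therm = €7.52 ≈ €8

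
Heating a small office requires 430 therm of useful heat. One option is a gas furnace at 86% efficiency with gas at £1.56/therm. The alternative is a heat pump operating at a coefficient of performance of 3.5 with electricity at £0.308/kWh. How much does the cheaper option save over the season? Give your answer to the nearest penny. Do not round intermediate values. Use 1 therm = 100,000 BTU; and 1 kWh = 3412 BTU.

Heat load = 430 therm × 100,000 = 43,000,000 BTU
Gas: input = 43,000,000 / 0.86 = 50,000,000 BTU = 500 therm → 500 × £1.56 = £780.00
Heat pump: 43,000,000 BTU / 3412 = 12,600 kWh heat; / 3.5 = 3,601 kWh in → × £0.308 = £1,109.03
Difference = |£780.00 − £1,109.03| = £329.03

£329.03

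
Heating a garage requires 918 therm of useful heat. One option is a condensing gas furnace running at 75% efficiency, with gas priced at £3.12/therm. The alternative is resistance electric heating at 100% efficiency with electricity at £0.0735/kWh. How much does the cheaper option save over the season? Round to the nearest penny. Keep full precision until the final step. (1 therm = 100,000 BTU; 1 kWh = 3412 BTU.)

Heat load = 918 therm × 100,000 = 91,800,000 BTU
Gas: input = 91,800,000 / 0.75 = 122,400,000 BTU = 1,224 therm → 1,224 × £3.12 = £3,818.88
Electric: 91,800,000 BTU / 3412 = 26,910 kWh → × £0.0735 = £1,977.52
Difference = |£3,818.88 − £1,977.52| = £1,841.36

£1841.36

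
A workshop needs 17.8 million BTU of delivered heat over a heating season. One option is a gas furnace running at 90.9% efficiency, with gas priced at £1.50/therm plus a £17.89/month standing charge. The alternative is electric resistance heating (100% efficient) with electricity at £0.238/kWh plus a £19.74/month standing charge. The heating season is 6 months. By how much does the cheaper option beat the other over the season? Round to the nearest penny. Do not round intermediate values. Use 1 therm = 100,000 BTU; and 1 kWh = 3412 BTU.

Heat load = 17.8 × 10⁶ BTU = 17,800,000 BTU
Gas: input = 17,800,000 / 0.909 = 19,581,958 BTU = 195.8 therm → 195.8 × £1.50 = £293.73; + 6 × £17.89 standing = £401.07
Electric: 17,800,000 BTU / 3412 = 5,217 kWh → × £0.238 = £1,241.62; + 6 × £19.74 standing = £1,360.06
Difference = |£401.07 − £1,360.06| = £958.99

£958.99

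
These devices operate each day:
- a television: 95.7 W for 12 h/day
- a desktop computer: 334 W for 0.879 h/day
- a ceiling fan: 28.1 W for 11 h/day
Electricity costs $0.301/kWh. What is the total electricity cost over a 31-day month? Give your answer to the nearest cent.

television: 95.7 W × 12 h × 31 d = 35,600 Wh = 35.6 kWh
desktop computer: 334 W × 0.879 h × 31 d = 9,101 Wh = 9.101 kWh
ceiling fan: 28.1 W × 11 h × 31 d = 9,582 Wh = 9.582 kWh
Total energy = 35.6 + 9.101 + 9.582 = 54.28 kWh
Cost = 54.28 kWh × $0.301 = $16.34

$16.34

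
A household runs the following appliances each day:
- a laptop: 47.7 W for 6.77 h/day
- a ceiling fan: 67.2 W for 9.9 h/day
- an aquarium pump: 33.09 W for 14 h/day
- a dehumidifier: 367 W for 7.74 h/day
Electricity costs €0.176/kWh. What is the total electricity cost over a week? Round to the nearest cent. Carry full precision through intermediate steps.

laptop: 47.7 W × 6.77 h × 7 d = 2,261 Wh = 2.261 kWh
ceiling fan: 67.2 W × 9.9 h × 7 d = 4,657 Wh = 4.657 kWh
aquarium pump: 33.09 W × 14 h × 7 d = 3,243 Wh = 3.243 kWh
dehumidifier: 367 W × 7.74 h × 7 d = 19,884 Wh = 19.88 kWh
Total energy = 2.261 + 4.657 + 3.243 + 19.88 = 30.04 kWh
Cost = 30.04 kWh × €0.176 = €5.29

€5.29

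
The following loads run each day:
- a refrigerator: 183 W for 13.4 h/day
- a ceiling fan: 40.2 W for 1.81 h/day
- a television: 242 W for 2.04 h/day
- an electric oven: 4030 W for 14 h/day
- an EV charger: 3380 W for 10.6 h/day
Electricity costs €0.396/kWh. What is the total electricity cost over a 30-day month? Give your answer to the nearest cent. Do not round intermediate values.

refrigerator: 183 W × 13.4 h × 30 d = 73,566 Wh = 73.57 kWh
ceiling fan: 40.2 W × 1.81 h × 30 d = 2,183 Wh = 2.183 kWh
television: 242 W × 2.04 h × 30 d = 14,810 Wh = 14.81 kWh
electric oven: 4030 W × 14 h × 30 d = 1,692,600 Wh = 1,693 kWh
EV charger: 3380 W × 10.6 h × 30 d = 1,074,840 Wh = 1,075 kWh
Total energy = 73.57 + 2.183 + 14.81 + 1,693 + 1,075 = 2,858 kWh
Cost = 2,858 kWh × €0.396 = €1,131.77

€1131.77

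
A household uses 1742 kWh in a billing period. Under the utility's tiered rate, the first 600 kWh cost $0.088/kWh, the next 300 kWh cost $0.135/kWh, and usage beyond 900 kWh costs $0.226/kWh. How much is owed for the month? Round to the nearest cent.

$283.59

First 600 kWh × $0.088 = $52.80
Next 300 kWh × $0.135 = $40.50
Remaining 842 kWh × $0.226 = $190.29
Total = $283.59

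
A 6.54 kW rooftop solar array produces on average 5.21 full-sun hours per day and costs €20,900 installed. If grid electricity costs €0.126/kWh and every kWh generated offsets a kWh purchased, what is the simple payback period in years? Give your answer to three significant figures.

Daily generation = 6.54 kW × 5.21 h = 34.07 kWh
Annual generation = 34.07 × 365 = 12437 kWh
Annual savings = 12437 × €0.126 = €1,567.04
Payback = €20,900 / €1,567.04 = 13.3 years

13.3 years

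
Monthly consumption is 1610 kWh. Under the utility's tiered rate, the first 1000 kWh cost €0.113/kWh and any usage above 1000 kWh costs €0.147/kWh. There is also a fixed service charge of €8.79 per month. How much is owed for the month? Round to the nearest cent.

€211.46

First 1000 kWh × €0.113 = €113.00
Remaining 610 kWh × €0.147 = €89.67
Energy charge = €202.67; + service €8.79 = €211.46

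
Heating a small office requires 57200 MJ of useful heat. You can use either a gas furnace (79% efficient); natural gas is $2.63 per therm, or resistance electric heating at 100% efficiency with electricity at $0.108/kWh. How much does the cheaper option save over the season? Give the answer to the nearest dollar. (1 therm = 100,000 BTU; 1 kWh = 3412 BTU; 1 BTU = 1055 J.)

$89

Heat load = 57200 MJ = 57,200,000,000 J / 1055 = 54,218,009 BTU
Gas: input = 54,218,009 / 0.79 = 68,630,392 BTU = 686.3 therm → 686.3 × $2.63 = $1,804.98
Electric: 54,218,009 BTU / 3412 = 15,890 kWh → × $0.108 = $1,716.16
Difference = |$1,804.98 − $1,716.16| = $88.82 ≈ $89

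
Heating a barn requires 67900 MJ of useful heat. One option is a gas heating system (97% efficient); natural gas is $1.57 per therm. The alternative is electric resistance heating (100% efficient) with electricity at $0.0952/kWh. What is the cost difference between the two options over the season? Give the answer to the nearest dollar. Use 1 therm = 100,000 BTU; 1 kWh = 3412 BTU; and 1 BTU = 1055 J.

$754

Heat load = 67900 MJ = 67,900,000,000 J / 1055 = 64,360,190 BTU
Gas: input = 64,360,190 / 0.97 = 66,350,711 BTU = 663.5 therm → 663.5 × $1.57 = $1,041.71
Electric: 64,360,190 BTU / 3412 = 18,860 kWh → × $0.0952 = $1,795.75
Difference = |$1,041.71 − $1,795.75| = $754.04 ≈ $754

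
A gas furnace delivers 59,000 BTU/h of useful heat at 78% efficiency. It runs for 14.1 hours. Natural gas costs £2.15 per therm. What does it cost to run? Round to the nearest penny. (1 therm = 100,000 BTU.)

£22.93

Heat delivered = 59,000 BTU/h × 14.1 h = 831,900 BTU
Gas input = 831,900 / 0.78 = 1,066,538 BTU
= 1,066,538 / 100,000 = 10.67 therm
Cost = 10.67 × £2.15/therm = £22.93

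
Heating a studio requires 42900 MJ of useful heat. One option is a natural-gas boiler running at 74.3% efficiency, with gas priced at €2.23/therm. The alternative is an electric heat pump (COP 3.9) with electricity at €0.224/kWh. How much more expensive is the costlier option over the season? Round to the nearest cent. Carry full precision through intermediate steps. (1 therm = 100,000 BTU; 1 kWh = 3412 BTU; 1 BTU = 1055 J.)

€535.94

Heat load = 42900 MJ = 42,900,000,000 J / 1055 = 40,663,507 BTU
Gas: input = 40,663,507 / 0.743 = 54,728,812 BTU = 547.3 therm → 547.3 × €2.23 = €1,220.45
Heat pump: 40,663,507 BTU / 3412 = 11,920 kWh heat; / 3.9 = 3,056 kWh in → × €0.224 = €684.51
Difference = |€1,220.45 − €684.51| = €535.94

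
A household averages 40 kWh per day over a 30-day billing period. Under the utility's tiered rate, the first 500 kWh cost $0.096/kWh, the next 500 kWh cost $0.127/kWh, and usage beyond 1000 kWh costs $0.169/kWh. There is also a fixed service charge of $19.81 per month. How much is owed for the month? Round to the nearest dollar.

$165

Usage = 40 kWh/day × 30 days = 1200 kWh
First 500 kWh × $0.096 = $48.00
Next 500 kWh × $0.127 = $63.50
Remaining 200 kWh × $0.169 = $33.80
Energy charge = $145.30; + service $19.81 = $165.11 ≈ $165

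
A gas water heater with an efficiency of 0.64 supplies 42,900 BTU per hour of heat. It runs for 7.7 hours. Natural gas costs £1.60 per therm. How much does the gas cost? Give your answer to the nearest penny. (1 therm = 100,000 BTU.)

Heat delivered = 42,900 BTU/h × 7.7 h = 330,330 BTU
Gas input = 330,330 / 0.64 = 516,141 BTU
= 516,141 / 100,000 = 5.161 therm
Cost = 5.161 × £1.60/therm = £8.26

£8.26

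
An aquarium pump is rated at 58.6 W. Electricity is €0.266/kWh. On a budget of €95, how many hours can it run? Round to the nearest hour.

Energy budget = €95 / €0.266 per kWh = 357.1 kWh = 357,143 Wh
Runtime = 357,143 Wh / 58.6 W = 6,095 h

6095 h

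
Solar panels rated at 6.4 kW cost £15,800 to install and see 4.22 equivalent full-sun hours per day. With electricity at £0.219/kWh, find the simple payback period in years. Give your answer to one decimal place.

Daily generation = 6.4 kW × 4.22 h = 27.01 kWh
Annual generation = 27.01 × 365 = 9857.9 kWh
Annual savings = 9857.9 × £0.219 = £2,158.88
Payback = £15,800 / £2,158.88 = 7.32 years

7.3 years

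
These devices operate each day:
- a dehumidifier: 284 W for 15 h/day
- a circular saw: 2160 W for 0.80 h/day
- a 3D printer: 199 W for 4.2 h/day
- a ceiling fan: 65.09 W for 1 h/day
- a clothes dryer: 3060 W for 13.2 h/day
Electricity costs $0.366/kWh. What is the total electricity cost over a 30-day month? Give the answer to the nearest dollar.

$519

dehumidifier: 284 W × 15 h × 30 d = 127,800 Wh = 127.8 kWh
circular saw: 2160 W × 0.80 h × 30 d = 51,840 Wh = 51.84 kWh
3D printer: 199 W × 4.2 h × 30 d = 25,074 Wh = 25.07 kWh
ceiling fan: 65.09 W × 1 h × 30 d = 1,953 Wh = 1.953 kWh
clothes dryer: 3060 W × 13.2 h × 30 d = 1,211,760 Wh = 1,212 kWh
Total energy = 127.8 + 51.84 + 25.07 + 1.953 + 1,212 = 1,418 kWh
Cost = 1,418 kWh × $0.366 = $519.14 ≈ $519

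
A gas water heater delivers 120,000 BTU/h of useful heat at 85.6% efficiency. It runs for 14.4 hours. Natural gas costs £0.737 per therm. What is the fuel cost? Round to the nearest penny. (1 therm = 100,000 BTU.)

£14.88

Heat delivered = 120,000 BTU/h × 14.4 h = 1,728,000 BTU
Gas input = 1,728,000 / 0.856 = 2,018,692 BTU
= 2,018,692 / 100,000 = 20.19 therm
Cost = 20.19 × £0.737/therm = £14.88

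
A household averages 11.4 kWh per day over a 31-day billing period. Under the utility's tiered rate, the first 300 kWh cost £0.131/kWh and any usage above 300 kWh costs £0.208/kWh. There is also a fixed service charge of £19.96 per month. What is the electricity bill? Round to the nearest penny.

Usage = 11.4 kWh/day × 31 days = 353.4 kWh
First 300 kWh × £0.131 = £39.30
Remaining 53.4 kWh × £0.208 = £11.11
Energy charge = £50.41; + service £19.96 = £70.37

£70.37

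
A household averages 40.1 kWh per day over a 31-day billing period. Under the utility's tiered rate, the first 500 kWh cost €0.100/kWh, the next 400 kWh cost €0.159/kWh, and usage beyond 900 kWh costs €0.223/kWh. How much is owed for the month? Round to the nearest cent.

€190.11

Usage = 40.1 kWh/day × 31 days = 1243.1 kWh
First 500 kWh × €0.100 = €50.00
Next 400 kWh × €0.159 = €63.60
Remaining 343.1 kWh × €0.223 = €76.51
Total = €190.11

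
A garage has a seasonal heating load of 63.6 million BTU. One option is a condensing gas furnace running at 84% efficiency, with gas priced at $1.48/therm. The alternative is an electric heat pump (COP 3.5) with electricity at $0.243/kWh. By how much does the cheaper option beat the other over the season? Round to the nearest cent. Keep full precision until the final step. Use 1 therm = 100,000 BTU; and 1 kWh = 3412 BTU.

$173.58

Heat load = 63.6 × 10⁶ BTU = 63,600,000 BTU
Gas: input = 63,600,000 / 0.84 = 75,714,286 BTU = 757.1 therm → 757.1 × $1.48 = $1,120.57
Heat pump: 63,600,000 BTU / 3412 = 18,640 kWh heat; / 3.5 = 5,326 kWh in → × $0.243 = $1,294.16
Difference = |$1,120.57 − $1,294.16| = $173.58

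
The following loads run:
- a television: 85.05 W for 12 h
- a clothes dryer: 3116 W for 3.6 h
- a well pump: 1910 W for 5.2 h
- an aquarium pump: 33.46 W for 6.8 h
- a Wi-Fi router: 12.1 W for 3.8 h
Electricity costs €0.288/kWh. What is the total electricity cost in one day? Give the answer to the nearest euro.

television: 85.05 W × 12 h = 1,021 Wh = 1.021 kWh
clothes dryer: 3116 W × 3.6 h = 11,218 Wh = 11.22 kWh
well pump: 1910 W × 5.2 h = 9,932 Wh = 9.932 kWh
aquarium pump: 33.46 W × 6.8 h = 228 Wh = 0.2275 kWh
Wi-Fi router: 12.1 W × 3.8 h = 46 Wh = 0.04598 kWh
Total energy = 1.021 + 11.22 + 9.932 + 0.2275 + 0.04598 = 22.44 kWh
Cost = 22.44 kWh × €0.288 = €6.46 ≈ €6

€6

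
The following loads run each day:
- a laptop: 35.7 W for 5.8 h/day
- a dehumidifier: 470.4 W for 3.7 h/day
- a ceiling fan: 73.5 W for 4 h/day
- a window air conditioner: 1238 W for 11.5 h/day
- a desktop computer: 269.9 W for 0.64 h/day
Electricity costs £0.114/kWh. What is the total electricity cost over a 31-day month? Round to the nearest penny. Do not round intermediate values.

laptop: 35.7 W × 5.8 h × 31 d = 6,419 Wh = 6.419 kWh
dehumidifier: 470.4 W × 3.7 h × 31 d = 53,955 Wh = 53.95 kWh
ceiling fan: 73.5 W × 4 h × 31 d = 9,114 Wh = 9.114 kWh
window air conditioner: 1238 W × 11.5 h × 31 d = 441,347 Wh = 441.3 kWh
desktop computer: 269.9 W × 0.64 h × 31 d = 5,355 Wh = 5.355 kWh
Total energy = 6.419 + 53.95 + 9.114 + 441.3 + 5.355 = 516.2 kWh
Cost = 516.2 kWh × £0.114 = £58.85

£58.85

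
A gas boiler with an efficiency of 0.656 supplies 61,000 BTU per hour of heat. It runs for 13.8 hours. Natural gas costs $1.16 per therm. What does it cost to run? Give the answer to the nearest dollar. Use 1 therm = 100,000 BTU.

Heat delivered = 61,000 BTU/h × 13.8 h = 841,800 BTU
Gas input = 841,800 / 0.656 = 1,283,232 BTU
= 1,283,232 / 100,000 = 12.83 therm
Cost = 12.83 × $1.16/therm = $14.89 ≈ $15

$15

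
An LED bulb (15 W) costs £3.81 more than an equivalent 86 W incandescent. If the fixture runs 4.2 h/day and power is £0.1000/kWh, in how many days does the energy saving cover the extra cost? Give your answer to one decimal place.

127.8 days

Power saved = 86 − 15 = 71 W
Daily energy saved = 71 W × 4.2 h = 298.2 Wh = 0.2982 kWh
Daily savings = 0.2982 × £0.1000 = £0.0298
Payback = £3.81 / £0.0298 per day = 127.8 days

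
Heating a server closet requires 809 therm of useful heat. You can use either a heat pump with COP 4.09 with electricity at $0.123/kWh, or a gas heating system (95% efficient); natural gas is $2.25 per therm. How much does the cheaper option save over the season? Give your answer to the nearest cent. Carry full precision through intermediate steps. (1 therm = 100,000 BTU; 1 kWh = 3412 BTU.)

$1203.00

Heat load = 809 therm × 100,000 = 80,900,000 BTU
Gas: input = 80,900,000 / 0.95 = 85,157,895 BTU = 851.6 therm → 851.6 × $2.25 = $1,916.05
Heat pump: 80,900,000 BTU / 3412 = 23,710 kWh heat; / 4.09 = 5,797 kWh in → × $0.123 = $713.05
Difference = |$1,916.05 − $713.05| = $1,203.00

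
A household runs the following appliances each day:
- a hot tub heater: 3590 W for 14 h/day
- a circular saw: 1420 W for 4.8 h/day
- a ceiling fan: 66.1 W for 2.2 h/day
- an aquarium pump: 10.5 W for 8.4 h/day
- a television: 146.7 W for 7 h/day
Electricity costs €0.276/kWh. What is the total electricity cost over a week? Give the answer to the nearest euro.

hot tub heater: 3590 W × 14 h × 7 d = 351,820 Wh = 351.8 kWh
circular saw: 1420 W × 4.8 h × 7 d = 47,712 Wh = 47.71 kWh
ceiling fan: 66.1 W × 2.2 h × 7 d = 1,018 Wh = 1.018 kWh
aquarium pump: 10.5 W × 8.4 h × 7 d = 617 Wh = 0.6174 kWh
television: 146.7 W × 7 h × 7 d = 7,188 Wh = 7.188 kWh
Total energy = 351.8 + 47.71 + 1.018 + 0.6174 + 7.188 = 408.4 kWh
Cost = 408.4 kWh × €0.276 = €112.71 ≈ €113

€113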